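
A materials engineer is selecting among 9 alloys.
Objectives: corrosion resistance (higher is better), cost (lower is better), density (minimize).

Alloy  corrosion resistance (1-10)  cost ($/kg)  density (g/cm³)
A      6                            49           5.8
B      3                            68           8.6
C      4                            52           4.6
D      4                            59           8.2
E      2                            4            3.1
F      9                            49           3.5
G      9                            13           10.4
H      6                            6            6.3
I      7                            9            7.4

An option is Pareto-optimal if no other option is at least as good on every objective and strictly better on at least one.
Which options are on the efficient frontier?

A: dominated by F (corrosion resistance 9≥6, cost 49≤49, density 3.5≤5.8).
B: dominated by A (corrosion resistance 6≥3, cost 49≤68, density 5.8≤8.6).
C: dominated by F (corrosion resistance 9≥4, cost 49≤52, density 3.5≤4.6).
D: dominated by A (corrosion resistance 6≥4, cost 49≤59, density 5.8≤8.2).
E: not dominated (best cost).
F: not dominated.
G: not dominated.
H: not dominated.
I: not dominated.

E, F, G, H, I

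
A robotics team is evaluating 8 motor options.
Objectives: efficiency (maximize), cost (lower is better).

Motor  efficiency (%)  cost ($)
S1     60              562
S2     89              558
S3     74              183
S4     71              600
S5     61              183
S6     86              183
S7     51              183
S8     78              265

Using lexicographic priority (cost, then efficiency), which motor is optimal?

First minimize cost: best is 183, kept {S3, S5, S6, S7}.
Then maximize efficiency: best is 86, kept {S6}.

S6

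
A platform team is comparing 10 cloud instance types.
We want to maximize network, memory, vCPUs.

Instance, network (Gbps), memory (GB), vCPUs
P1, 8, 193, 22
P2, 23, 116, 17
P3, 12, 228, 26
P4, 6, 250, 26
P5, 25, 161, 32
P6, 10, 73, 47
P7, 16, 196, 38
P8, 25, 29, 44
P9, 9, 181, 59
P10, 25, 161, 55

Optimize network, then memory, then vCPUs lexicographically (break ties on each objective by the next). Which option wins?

First maximize network: best is 25, kept {P5, P8, P10}.
Then maximize memory: best is 161, kept {P5, P10}.
Then maximize vCPUs: best is 55, kept {P10}.

P10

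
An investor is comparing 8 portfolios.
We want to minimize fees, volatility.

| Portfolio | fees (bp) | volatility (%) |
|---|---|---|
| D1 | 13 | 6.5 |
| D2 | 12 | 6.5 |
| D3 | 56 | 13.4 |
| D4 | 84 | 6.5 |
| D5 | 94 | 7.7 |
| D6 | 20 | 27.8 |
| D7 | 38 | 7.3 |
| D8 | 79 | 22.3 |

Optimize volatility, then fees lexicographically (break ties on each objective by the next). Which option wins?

First minimize volatility: best is 6.5, kept {D1, D2, D4}.
Then minimize fees: best is 12, kept {D2}.

D2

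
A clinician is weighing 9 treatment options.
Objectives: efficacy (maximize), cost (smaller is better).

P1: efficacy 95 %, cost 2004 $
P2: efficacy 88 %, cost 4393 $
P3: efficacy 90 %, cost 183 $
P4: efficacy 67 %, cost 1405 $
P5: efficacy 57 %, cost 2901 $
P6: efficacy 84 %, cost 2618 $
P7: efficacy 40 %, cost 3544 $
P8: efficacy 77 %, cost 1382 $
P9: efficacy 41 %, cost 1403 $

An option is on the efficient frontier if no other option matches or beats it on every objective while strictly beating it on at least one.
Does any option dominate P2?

P1 vs P2: efficacy 95≥88, cost 2004≤4393 — P1 is at least as good on every objective and strictly better on at least one, so P1 dominates P2.

Yes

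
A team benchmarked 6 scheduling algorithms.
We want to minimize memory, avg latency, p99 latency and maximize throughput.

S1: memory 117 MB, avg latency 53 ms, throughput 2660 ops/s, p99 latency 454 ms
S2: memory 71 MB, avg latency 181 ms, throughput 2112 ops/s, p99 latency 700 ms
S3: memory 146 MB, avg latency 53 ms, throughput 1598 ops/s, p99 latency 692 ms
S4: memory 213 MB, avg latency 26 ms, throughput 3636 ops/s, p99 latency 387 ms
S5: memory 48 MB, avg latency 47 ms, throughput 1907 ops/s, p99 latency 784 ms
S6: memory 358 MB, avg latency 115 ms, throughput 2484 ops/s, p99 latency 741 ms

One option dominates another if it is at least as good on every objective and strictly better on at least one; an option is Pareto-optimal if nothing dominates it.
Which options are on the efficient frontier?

S1: not dominated.
S2: not dominated.
S3: dominated by S1 (memory 117≤146, avg latency 53≤53, throughput 2660≥1598, p99 latency 454≤692).
S4: not dominated (best avg latency).
S5: not dominated (best memory).
S6: dominated by S1 (memory 117≤358, avg latency 53≤115, throughput 2660≥2484, p99 latency 454≤741).

S1, S2, S4, S5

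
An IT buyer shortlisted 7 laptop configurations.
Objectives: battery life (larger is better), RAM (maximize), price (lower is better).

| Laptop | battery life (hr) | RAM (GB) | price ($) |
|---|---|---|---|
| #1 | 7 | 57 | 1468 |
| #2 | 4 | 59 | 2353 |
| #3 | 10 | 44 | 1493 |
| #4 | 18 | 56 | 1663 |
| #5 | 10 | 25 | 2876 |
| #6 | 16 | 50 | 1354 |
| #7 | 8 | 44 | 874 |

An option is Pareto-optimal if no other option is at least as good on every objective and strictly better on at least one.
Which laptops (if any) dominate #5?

#3, #4, #6

#3: battery life 10≥10, RAM 44≥25, price 1493≤2876 — dominates #5.
#4: battery life 18≥10, RAM 56≥25, price 1663≤2876 — dominates #5.
#6: battery life 16≥10, RAM 50≥25, price 1354≤2876 — dominates #5.
Others (#1, #2, #7) are each worse than #5 on at least one objective.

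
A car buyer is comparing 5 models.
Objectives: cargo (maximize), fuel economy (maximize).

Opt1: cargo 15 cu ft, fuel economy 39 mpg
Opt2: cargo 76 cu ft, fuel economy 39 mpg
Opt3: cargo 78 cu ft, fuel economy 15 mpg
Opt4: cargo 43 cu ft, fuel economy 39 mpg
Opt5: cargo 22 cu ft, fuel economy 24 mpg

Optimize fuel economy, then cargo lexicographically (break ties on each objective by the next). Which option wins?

Opt2

First maximize fuel economy: best is 39, kept {Opt1, Opt2, Opt4}.
Then maximize cargo: best is 76, kept {Opt2}.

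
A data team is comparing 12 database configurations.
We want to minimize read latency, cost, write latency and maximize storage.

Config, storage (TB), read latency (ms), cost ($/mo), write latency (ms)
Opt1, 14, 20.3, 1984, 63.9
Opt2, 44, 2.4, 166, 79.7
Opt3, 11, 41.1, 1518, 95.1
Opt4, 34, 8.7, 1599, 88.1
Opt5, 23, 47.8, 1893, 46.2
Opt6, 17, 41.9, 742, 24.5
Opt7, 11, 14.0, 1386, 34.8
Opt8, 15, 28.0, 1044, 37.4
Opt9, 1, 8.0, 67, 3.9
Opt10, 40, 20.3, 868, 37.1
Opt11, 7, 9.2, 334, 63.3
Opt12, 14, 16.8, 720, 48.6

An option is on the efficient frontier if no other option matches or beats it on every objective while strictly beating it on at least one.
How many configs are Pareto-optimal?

7

Opt1: dominated by Opt10 (storage 40≥14, read latency 20.3≤20.3, cost 868≤1984, write latency 37.1≤63.9).
Opt2: not dominated (best storage).
Opt3: dominated by Opt2 (storage 44≥11, read latency 2.4≤41.1, cost 166≤1518, write latency 79.7≤95.1).
Opt4: dominated by Opt2 (storage 44≥34, read latency 2.4≤8.7, cost 166≤1599, write latency 79.7≤88.1).
Opt5: dominated by Opt10 (storage 40≥23, read latency 20.3≤47.8, cost 868≤1893, write latency 37.1≤46.2).
Opt6: not dominated.
Opt7: not dominated.
Opt8: dominated by Opt10 (storage 40≥15, read latency 20.3≤28.0, cost 868≤1044, write latency 37.1≤37.4).
Opt9: not dominated (best cost).
Opt10: not dominated.
Opt11: not dominated.
Opt12: not dominated.
Pareto-optimal: Opt2, Opt6, Opt7, Opt9, Opt10, Opt11, Opt12 → 7.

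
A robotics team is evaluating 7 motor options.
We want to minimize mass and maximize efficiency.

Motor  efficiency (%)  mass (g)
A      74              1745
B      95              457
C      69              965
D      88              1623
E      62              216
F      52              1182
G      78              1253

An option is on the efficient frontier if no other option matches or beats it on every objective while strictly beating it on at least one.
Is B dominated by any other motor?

No

A: worse on efficiency (74 vs 95).
C: worse on efficiency (69 vs 95).
D: worse on efficiency (88 vs 95).
E: worse on efficiency (62 vs 95).
F: worse on efficiency (52 vs 95).
G: worse on efficiency (78 vs 95).
No option is at least as good as B on every objective and strictly better on one.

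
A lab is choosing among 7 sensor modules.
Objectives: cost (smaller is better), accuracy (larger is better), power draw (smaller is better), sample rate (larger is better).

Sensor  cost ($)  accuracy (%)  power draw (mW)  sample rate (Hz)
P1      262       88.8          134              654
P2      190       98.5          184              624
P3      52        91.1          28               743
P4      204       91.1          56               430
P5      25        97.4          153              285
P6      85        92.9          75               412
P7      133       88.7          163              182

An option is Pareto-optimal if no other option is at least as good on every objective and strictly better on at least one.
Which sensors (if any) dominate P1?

P3

P3: cost 52≤262, accuracy 91.1≥88.8, power draw 28≤134, sample rate 743≥654 — dominates P1.
Others (P2, P4, P5, P6, P7) are each worse than P1 on at least one objective.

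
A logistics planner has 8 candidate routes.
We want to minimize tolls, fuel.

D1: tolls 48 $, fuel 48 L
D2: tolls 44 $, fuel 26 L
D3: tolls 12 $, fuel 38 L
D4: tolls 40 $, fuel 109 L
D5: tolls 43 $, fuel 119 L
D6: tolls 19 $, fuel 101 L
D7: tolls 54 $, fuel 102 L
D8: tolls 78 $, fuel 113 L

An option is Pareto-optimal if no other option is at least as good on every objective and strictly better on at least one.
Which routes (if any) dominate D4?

D3, D6

D3: tolls 12≤40, fuel 38≤109 — dominates D4.
D6: tolls 19≤40, fuel 101≤109 — dominates D4.
Others (D1, D2, D5, D7, D8) are each worse than D4 on at least one objective.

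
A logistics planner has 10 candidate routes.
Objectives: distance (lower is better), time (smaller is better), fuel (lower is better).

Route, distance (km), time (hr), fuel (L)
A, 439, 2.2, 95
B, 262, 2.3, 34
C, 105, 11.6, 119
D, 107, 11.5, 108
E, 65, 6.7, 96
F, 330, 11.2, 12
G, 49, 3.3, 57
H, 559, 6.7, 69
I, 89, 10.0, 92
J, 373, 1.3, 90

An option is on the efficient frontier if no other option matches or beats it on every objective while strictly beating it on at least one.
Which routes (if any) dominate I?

G

G: distance 49≤89, time 3.3≤10.0, fuel 57≤92 — dominates I.
Others (A, B, C, D, E, F, H, J) are each worse than I on at least one objective.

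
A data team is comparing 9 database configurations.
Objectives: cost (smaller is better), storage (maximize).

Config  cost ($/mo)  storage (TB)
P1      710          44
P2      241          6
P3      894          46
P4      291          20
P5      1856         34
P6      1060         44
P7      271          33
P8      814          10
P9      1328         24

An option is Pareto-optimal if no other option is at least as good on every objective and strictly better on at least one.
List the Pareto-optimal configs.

P1: not dominated.
P2: not dominated (best cost).
P3: not dominated (best storage).
P4: dominated by P7 (cost 271≤291, storage 33≥20).
P5: dominated by P1 (cost 710≤1856, storage 44≥34).
P6: dominated by P1 (cost 710≤1060, storage 44≥44).
P7: not dominated.
P8: dominated by P1 (cost 710≤814, storage 44≥10).
P9: dominated by P1 (cost 710≤1328, storage 44≥24).

P1, P2, P3, P7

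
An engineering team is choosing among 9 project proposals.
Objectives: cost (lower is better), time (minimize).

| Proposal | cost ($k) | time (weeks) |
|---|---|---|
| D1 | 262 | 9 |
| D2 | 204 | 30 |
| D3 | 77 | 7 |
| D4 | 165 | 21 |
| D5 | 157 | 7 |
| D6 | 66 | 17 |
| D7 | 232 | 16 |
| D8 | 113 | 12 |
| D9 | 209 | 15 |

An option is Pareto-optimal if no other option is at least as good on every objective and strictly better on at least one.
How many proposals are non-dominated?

2

D1: dominated by D3 (cost 77≤262, time 7≤9).
D2: dominated by D3 (cost 77≤204, time 7≤30).
D3: not dominated.
D4: dominated by D3 (cost 77≤165, time 7≤21).
D5: dominated by D3 (cost 77≤157, time 7≤7).
D6: not dominated (best cost).
D7: dominated by D3 (cost 77≤232, time 7≤16).
D8: dominated by D3 (cost 77≤113, time 7≤12).
D9: dominated by D3 (cost 77≤209, time 7≤15).
Pareto-optimal: D3, D6 → 2.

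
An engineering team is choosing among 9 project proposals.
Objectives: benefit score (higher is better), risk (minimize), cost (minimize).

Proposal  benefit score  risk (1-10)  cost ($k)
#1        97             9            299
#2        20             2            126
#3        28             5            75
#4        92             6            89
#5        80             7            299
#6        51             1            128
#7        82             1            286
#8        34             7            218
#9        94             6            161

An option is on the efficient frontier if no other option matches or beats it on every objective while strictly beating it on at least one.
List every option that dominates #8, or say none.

#4: benefit score 92≥34, risk 6≤7, cost 89≤218 — dominates #8.
#6: benefit score 51≥34, risk 1≤7, cost 128≤218 — dominates #8.
#9: benefit score 94≥34, risk 6≤7, cost 161≤218 — dominates #8.
Others (#1, #2, #3, #5, #7) are each worse than #8 on at least one objective.

#4, #6, #9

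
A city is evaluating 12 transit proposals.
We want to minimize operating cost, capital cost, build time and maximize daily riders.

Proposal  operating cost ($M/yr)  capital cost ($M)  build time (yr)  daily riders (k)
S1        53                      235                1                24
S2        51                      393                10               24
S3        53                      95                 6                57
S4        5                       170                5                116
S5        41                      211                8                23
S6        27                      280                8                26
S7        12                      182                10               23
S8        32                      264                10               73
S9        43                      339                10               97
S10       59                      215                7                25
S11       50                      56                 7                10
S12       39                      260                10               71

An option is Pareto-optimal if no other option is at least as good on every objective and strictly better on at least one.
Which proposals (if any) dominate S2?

S4, S6, S8, S9, S12

S4: operating cost 5≤51, capital cost 170≤393, build time 5≤10, daily riders 116≥24 — dominates S2.
S6: operating cost 27≤51, capital cost 280≤393, build time 8≤10, daily riders 26≥24 — dominates S2.
S8: operating cost 32≤51, capital cost 264≤393, build time 10≤10, daily riders 73≥24 — dominates S2.
S9: operating cost 43≤51, capital cost 339≤393, build time 10≤10, daily riders 97≥24 — dominates S2.
S12: operating cost 39≤51, capital cost 260≤393, build time 10≤10, daily riders 71≥24 — dominates S2.
Others (S1, S3, S5, S7, S10, S11) are each worse than S2 on at least one objective.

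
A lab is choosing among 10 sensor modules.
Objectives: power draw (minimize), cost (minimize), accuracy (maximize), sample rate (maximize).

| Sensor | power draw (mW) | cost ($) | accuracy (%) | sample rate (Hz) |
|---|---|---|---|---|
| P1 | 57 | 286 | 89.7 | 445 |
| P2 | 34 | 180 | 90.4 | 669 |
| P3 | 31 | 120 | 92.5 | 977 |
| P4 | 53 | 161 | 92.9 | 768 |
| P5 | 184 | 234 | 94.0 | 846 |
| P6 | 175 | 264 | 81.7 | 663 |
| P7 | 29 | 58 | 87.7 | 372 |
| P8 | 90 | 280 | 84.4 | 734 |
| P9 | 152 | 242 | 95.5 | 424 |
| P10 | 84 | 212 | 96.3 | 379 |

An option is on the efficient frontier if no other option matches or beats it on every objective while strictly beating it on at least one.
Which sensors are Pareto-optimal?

P1: dominated by P2 (power draw 34≤57, cost 180≤286, accuracy 90.4≥89.7, sample rate 669≥445).
P2: dominated by P3 (power draw 31≤34, cost 120≤180, accuracy 92.5≥90.4, sample rate 977≥669).
P3: not dominated (best sample rate).
P4: not dominated.
P5: not dominated.
P6: dominated by P2 (power draw 34≤175, cost 180≤264, accuracy 90.4≥81.7, sample rate 669≥663).
P7: not dominated (best power draw).
P8: dominated by P3 (power draw 31≤90, cost 120≤280, accuracy 92.5≥84.4, sample rate 977≥734).
P9: not dominated.
P10: not dominated (best accuracy).

P3, P4, P5, P7, P9, P10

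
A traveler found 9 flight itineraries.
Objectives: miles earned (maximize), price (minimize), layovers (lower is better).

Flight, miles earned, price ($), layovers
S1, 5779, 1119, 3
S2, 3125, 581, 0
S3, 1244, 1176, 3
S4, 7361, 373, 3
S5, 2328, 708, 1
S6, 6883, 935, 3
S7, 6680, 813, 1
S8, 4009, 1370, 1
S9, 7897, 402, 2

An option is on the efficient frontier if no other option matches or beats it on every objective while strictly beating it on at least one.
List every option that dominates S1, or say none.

S4, S6, S7, S9

S4: miles earned 7361≥5779, price 373≤1119, layovers 3≤3 — dominates S1.
S6: miles earned 6883≥5779, price 935≤1119, layovers 3≤3 — dominates S1.
S7: miles earned 6680≥5779, price 813≤1119, layovers 1≤3 — dominates S1.
S9: miles earned 7897≥5779, price 402≤1119, layovers 2≤3 — dominates S1.
Others (S2, S3, S5, S8) are each worse than S1 on at least one objective.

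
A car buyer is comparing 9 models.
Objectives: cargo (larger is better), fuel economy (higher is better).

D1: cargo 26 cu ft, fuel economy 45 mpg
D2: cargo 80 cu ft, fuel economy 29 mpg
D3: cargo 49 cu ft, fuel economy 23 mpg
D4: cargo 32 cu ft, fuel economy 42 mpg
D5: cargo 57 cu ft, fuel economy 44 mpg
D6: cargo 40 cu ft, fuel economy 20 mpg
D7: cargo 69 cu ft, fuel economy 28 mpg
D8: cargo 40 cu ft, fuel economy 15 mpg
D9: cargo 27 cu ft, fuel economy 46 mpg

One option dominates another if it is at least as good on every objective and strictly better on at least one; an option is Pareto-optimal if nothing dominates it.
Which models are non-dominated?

D2, D5, D9

D1: dominated by D9 (cargo 27≥26, fuel economy 46≥45).
D2: not dominated (best cargo).
D3: dominated by D2 (cargo 80≥49, fuel economy 29≥23).
D4: dominated by D5 (cargo 57≥32, fuel economy 44≥42).
D5: not dominated.
D6: dominated by D2 (cargo 80≥40, fuel economy 29≥20).
D7: dominated by D2 (cargo 80≥69, fuel economy 29≥28).
D8: dominated by D2 (cargo 80≥40, fuel economy 29≥15).
D9: not dominated (best fuel economy).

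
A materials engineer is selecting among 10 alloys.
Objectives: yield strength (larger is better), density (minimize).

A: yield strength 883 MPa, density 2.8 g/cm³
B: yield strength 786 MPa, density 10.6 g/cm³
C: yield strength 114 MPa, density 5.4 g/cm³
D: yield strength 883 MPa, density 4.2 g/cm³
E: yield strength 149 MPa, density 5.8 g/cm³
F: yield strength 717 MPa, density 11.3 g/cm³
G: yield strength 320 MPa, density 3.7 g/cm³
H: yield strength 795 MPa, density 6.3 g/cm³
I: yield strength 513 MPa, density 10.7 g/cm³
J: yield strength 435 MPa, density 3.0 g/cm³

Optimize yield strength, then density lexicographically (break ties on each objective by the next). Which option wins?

First maximize yield strength: best is 883, kept {A, D}.
Then minimize density: best is 2.8, kept {A}.

A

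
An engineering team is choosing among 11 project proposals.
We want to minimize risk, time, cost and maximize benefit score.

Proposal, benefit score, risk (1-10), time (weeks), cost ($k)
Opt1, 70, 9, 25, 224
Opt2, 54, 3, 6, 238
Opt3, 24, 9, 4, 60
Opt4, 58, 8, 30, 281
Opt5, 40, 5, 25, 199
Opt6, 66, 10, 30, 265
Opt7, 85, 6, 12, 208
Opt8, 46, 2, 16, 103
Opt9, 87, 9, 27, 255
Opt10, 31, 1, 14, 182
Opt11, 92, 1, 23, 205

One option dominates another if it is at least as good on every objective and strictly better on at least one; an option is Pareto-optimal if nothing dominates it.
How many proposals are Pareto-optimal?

6

Opt1: dominated by Opt7 (benefit score 85≥70, risk 6≤9, time 12≤25, cost 208≤224).
Opt2: not dominated.
Opt3: not dominated (best time).
Opt4: dominated by Opt7 (benefit score 85≥58, risk 6≤8, time 12≤30, cost 208≤281).
Opt5: dominated by Opt8 (benefit score 46≥40, risk 2≤5, time 16≤25, cost 103≤199).
Opt6: dominated by Opt1 (benefit score 70≥66, risk 9≤10, time 25≤30, cost 224≤265).
Opt7: not dominated.
Opt8: not dominated.
Opt9: dominated by Opt11 (benefit score 92≥87, risk 1≤9, time 23≤27, cost 205≤255).
Opt10: not dominated.
Opt11: not dominated (best benefit score).
Pareto-optimal: Opt2, Opt3, Opt7, Opt8, Opt10, Opt11 → 6.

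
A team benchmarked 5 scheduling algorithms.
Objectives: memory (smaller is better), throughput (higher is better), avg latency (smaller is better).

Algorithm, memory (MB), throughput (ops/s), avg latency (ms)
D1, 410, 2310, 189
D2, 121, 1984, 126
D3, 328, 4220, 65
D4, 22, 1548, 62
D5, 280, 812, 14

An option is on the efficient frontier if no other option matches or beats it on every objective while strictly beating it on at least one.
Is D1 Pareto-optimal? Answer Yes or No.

No

D3 vs D1: memory 328≤410, throughput 4220≥2310, avg latency 65≤189 — D3 is at least as good on every objective and strictly better on at least one, so D3 dominates D1.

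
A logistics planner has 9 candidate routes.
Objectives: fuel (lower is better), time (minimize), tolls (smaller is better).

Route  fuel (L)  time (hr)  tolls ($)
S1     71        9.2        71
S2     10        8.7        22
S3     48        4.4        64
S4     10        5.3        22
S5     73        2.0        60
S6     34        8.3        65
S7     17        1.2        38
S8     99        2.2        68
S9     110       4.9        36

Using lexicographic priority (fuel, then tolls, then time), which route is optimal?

S4

First minimize fuel: best is 10, kept {S2, S4}.
Then minimize tolls: best is 22, kept {S2, S4}.
Then minimize time: best is 5.3, kept {S4}.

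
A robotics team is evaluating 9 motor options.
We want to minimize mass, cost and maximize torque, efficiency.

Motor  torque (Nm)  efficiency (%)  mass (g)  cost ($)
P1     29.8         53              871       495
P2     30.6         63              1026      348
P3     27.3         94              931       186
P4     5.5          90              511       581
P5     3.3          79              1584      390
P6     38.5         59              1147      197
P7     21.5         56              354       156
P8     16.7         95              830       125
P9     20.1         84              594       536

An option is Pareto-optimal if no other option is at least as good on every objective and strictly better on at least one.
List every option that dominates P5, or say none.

P3: torque 27.3≥3.3, efficiency 94≥79, mass 931≤1584, cost 186≤390 — dominates P5.
P8: torque 16.7≥3.3, efficiency 95≥79, mass 830≤1584, cost 125≤390 — dominates P5.
Others (P1, P2, P4, P6, P7, P9) are each worse than P5 on at least one objective.

P3, P8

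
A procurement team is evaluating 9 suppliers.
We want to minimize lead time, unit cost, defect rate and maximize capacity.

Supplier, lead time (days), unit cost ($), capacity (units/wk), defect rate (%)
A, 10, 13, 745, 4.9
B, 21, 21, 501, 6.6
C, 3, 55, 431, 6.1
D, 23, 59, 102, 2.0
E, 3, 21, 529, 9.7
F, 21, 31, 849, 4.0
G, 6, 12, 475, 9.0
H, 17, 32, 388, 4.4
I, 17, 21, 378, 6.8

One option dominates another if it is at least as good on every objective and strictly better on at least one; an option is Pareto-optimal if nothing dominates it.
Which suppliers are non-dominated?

A, C, D, E, F, G, H

A: not dominated.
B: dominated by A (lead time 10≤21, unit cost 13≤21, capacity 745≥501, defect rate 4.9≤6.6).
C: not dominated.
D: not dominated (best defect rate).
E: not dominated.
F: not dominated (best capacity).
G: not dominated (best unit cost).
H: not dominated.
I: dominated by A (lead time 10≤17, unit cost 13≤21, capacity 745≥378, defect rate 4.9≤6.8).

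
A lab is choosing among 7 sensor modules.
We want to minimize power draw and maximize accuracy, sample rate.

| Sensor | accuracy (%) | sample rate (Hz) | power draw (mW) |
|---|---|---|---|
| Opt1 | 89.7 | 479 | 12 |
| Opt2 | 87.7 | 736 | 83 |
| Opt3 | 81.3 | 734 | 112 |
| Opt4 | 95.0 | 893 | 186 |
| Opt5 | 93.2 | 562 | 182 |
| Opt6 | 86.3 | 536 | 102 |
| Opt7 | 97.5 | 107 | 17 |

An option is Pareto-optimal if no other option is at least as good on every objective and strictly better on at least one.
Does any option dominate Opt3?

Yes

Opt2 vs Opt3: accuracy 87.7≥81.3, sample rate 736≥734, power draw 83≤112 — Opt2 is at least as good on every objective and strictly better on at least one, so Opt2 dominates Opt3.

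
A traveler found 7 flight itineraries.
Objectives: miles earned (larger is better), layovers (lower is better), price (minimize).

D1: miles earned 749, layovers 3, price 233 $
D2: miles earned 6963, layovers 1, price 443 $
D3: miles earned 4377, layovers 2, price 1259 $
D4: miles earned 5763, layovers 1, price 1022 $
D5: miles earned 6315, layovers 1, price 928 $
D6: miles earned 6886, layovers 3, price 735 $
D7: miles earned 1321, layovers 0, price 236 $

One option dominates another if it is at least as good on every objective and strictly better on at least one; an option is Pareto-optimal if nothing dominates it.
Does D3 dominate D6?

No

D3 vs D6: D3 is worse on miles earned (4377 vs 6886), so it does not dominate D6.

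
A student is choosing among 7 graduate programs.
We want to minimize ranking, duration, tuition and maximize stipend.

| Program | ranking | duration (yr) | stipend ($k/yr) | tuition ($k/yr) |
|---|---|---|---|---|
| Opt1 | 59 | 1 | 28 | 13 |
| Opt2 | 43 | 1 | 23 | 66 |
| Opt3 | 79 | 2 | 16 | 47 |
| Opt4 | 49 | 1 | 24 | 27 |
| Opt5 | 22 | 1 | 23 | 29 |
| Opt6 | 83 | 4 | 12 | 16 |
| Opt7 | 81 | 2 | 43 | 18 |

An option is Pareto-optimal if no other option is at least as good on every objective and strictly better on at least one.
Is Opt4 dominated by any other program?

No

Opt1: worse on ranking (59 vs 49).
Opt2: worse on stipend (23 vs 24).
Opt3: worse on ranking (79 vs 49).
Opt5: worse on stipend (23 vs 24).
Opt6: worse on ranking (83 vs 49).
Opt7: worse on ranking (81 vs 49).
No option is at least as good as Opt4 on every objective and strictly better on one.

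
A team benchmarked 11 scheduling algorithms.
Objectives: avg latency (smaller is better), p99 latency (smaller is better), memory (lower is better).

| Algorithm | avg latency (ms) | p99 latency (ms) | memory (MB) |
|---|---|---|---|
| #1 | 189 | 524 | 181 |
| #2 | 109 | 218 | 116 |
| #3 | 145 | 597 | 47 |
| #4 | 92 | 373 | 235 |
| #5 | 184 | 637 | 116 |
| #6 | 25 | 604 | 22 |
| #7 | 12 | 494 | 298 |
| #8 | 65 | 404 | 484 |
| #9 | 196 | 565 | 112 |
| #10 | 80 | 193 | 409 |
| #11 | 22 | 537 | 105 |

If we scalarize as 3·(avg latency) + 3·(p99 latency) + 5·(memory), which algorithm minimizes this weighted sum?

#1: 3·189 + 3·524 + 5·181 = 3044
#2: 3·109 + 3·218 + 5·116 = 1561
#3: 3·145 + 3·597 + 5·47 = 2461
#4: 3·92 + 3·373 + 5·235 = 2570
#5: 3·184 + 3·637 + 5·116 = 3043
#6: 3·25 + 3·604 + 5·22 = 1997
#7: 3·12 + 3·494 + 5·298 = 3008
#8: 3·65 + 3·404 + 5·484 = 3827
#9: 3·196 + 3·565 + 5·112 = 2843
#10: 3·80 + 3·193 + 5·409 = 2864
#11: 3·22 + 3·537 + 5·105 = 2202
Lowest: #2 at 1561.

#2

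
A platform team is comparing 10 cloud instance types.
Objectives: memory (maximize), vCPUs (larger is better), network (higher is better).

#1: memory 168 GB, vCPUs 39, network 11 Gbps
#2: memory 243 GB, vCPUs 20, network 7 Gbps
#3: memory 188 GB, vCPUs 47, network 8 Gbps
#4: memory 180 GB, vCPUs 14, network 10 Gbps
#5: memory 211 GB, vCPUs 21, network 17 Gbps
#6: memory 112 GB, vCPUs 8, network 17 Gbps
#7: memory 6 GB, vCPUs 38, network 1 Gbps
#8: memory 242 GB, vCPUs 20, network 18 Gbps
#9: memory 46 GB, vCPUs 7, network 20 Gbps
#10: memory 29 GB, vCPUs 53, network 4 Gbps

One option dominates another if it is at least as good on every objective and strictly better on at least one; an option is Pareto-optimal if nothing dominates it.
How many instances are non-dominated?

#1: not dominated.
#2: not dominated (best memory).
#3: not dominated.
#4: dominated by #5 (memory 211≥180, vCPUs 21≥14, network 17≥10).
#5: not dominated.
#6: dominated by #5 (memory 211≥112, vCPUs 21≥8, network 17≥17).
#7: dominated by #1 (memory 168≥6, vCPUs 39≥38, network 11≥1).
#8: not dominated.
#9: not dominated (best network).
#10: not dominated (best vCPUs).
Pareto-optimal: #1, #2, #3, #5, #8, #9, #10 → 7.

7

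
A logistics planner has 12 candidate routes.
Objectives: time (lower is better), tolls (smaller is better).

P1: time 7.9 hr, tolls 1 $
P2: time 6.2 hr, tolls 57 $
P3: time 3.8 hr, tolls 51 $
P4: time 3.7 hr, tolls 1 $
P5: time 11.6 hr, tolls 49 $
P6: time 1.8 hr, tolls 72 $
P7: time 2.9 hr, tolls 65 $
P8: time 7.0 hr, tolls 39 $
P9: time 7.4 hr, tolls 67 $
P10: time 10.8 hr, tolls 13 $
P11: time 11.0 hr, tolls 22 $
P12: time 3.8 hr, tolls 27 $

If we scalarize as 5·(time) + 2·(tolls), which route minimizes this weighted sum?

P1: 5·7.9 + 2·1 = 41.5
P2: 5·6.2 + 2·57 = 145.0
P3: 5·3.8 + 2·51 = 121.0
P4: 5·3.7 + 2·1 = 20.5
P5: 5·11.6 + 2·49 = 156.0
P6: 5·1.8 + 2·72 = 153.0
P7: 5·2.9 + 2·65 = 144.5
P8: 5·7.0 + 2·39 = 113.0
P9: 5·7.4 + 2·67 = 171.0
P10: 5·10.8 + 2·13 = 80.0
P11: 5·11.0 + 2·22 = 99.0
P12: 5·3.8 + 2·27 = 73.0
Lowest: P4 at 20.5.

P4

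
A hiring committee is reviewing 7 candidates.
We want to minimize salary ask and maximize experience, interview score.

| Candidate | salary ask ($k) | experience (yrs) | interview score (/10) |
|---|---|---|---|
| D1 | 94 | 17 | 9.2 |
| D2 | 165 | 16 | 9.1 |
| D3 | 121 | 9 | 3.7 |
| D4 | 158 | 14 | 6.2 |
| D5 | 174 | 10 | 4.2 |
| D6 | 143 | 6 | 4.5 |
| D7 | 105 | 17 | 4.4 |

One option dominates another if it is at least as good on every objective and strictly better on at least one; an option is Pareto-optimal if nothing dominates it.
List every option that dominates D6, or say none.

D1: salary ask 94≤143, experience 17≥6, interview score 9.2≥4.5 — dominates D6.
Others (D2, D3, D4, D5, D7) are each worse than D6 on at least one objective.

D1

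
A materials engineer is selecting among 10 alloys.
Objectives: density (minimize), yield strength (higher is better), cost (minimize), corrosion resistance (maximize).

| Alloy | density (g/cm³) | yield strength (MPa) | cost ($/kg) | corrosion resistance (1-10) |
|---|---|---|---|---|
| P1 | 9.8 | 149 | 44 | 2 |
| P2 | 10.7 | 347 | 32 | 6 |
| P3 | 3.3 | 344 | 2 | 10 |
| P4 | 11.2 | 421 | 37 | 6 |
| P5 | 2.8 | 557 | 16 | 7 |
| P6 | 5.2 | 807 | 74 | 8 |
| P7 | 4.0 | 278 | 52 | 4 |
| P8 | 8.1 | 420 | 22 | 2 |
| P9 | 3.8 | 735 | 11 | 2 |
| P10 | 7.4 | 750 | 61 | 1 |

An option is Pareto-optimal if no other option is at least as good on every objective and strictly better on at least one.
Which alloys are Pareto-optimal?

P1: dominated by P3 (density 3.3≤9.8, yield strength 344≥149, cost 2≤44, corrosion resistance 10≥2).
P2: dominated by P5 (density 2.8≤10.7, yield strength 557≥347, cost 16≤32, corrosion resistance 7≥6).
P3: not dominated (best cost).
P4: dominated by P5 (density 2.8≤11.2, yield strength 557≥421, cost 16≤37, corrosion resistance 7≥6).
P5: not dominated (best density).
P6: not dominated (best yield strength).
P7: dominated by P3 (density 3.3≤4.0, yield strength 344≥278, cost 2≤52, corrosion resistance 10≥4).
P8: dominated by P5 (density 2.8≤8.1, yield strength 557≥420, cost 16≤22, corrosion resistance 7≥2).
P9: not dominated.
P10: not dominated.

P3, P5, P6, P9, P10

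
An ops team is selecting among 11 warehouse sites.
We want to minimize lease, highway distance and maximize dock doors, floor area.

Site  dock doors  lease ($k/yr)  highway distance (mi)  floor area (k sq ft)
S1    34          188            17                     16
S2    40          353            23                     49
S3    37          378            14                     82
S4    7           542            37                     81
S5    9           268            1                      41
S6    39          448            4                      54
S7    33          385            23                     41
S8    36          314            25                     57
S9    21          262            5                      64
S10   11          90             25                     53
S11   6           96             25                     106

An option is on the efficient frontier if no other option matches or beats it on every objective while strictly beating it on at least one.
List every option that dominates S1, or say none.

none

S2: worse on lease (353 vs 188).
S3: worse on lease (378 vs 188).
S4: worse on dock doors (7 vs 34).
S5: worse on dock doors (9 vs 34).
S6: worse on lease (448 vs 188).
S7: worse on dock doors (33 vs 34).
S8: worse on lease (314 vs 188).
S9: worse on dock doors (21 vs 34).
S10: worse on dock doors (11 vs 34).
S11: worse on dock doors (6 vs 34).
No option dominates S1.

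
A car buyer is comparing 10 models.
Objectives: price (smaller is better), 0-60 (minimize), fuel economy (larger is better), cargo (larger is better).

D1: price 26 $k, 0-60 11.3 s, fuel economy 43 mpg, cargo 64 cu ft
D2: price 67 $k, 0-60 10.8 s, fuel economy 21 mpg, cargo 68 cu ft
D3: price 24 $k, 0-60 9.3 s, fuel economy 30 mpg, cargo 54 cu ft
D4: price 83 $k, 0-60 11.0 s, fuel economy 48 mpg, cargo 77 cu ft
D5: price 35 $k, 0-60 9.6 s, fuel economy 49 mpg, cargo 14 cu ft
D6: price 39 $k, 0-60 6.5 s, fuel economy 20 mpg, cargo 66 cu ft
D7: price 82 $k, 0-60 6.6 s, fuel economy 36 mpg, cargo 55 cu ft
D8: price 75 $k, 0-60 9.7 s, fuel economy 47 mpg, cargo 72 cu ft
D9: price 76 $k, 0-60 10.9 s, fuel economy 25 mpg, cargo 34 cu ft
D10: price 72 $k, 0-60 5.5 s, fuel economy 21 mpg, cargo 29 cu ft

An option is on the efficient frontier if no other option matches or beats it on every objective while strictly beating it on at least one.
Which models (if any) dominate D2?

D1: worse on 0-60 (11.3 vs 10.8).
D3: worse on cargo (54 vs 68).
D4: worse on price (83 vs 67).
D5: worse on cargo (14 vs 68).
D6: worse on fuel economy (20 vs 21).
D7: worse on price (82 vs 67).
D8: worse on price (75 vs 67).
D9: worse on price (76 vs 67).
D10: worse on price (72 vs 67).
No option dominates D2.

none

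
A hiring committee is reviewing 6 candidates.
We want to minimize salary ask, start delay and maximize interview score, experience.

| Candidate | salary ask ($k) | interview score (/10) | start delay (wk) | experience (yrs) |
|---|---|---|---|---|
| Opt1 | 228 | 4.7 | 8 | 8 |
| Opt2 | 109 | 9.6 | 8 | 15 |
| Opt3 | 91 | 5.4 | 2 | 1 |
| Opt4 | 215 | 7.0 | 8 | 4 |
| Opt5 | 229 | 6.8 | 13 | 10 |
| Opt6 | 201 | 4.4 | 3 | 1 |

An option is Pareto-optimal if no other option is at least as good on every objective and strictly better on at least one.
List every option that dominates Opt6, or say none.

Opt3

Opt3: salary ask 91≤201, interview score 5.4≥4.4, start delay 2≤3, experience 1≥1 — dominates Opt6.
Others (Opt1, Opt2, Opt4, Opt5) are each worse than Opt6 on at least one objective.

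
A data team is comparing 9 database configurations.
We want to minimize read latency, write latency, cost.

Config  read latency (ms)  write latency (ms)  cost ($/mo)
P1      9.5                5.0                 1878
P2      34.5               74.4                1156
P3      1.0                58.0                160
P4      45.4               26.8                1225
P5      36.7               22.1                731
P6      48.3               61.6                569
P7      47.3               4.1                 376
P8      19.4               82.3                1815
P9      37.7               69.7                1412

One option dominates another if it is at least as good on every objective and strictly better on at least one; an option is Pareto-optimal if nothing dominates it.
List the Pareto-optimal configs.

P1: not dominated.
P2: dominated by P3 (read latency 1.0≤34.5, write latency 58.0≤74.4, cost 160≤1156).
P3: not dominated (best read latency).
P4: dominated by P5 (read latency 36.7≤45.4, write latency 22.1≤26.8, cost 731≤1225).
P5: not dominated.
P6: dominated by P3 (read latency 1.0≤48.3, write latency 58.0≤61.6, cost 160≤569).
P7: not dominated (best write latency).
P8: dominated by P3 (read latency 1.0≤19.4, write latency 58.0≤82.3, cost 160≤1815).
P9: dominated by P3 (read latency 1.0≤37.7, write latency 58.0≤69.7, cost 160≤1412).

P1, P3, P5, P7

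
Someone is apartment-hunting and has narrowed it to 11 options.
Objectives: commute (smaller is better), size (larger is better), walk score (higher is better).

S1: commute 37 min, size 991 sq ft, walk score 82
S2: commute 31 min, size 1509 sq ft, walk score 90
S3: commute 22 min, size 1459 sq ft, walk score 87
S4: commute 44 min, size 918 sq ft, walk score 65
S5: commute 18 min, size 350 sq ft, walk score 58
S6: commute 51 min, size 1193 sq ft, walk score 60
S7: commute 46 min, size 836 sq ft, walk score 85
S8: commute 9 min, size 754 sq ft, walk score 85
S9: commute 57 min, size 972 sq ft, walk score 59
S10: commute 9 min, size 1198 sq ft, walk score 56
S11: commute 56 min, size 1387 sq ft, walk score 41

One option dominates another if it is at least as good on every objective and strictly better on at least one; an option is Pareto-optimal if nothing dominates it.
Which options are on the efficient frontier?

S1: dominated by S2 (commute 31≤37, size 1509≥991, walk score 90≥82).
S2: not dominated (best size).
S3: not dominated.
S4: dominated by S1 (commute 37≤44, size 991≥918, walk score 82≥65).
S5: dominated by S8 (commute 9≤18, size 754≥350, walk score 85≥58).
S6: dominated by S2 (commute 31≤51, size 1509≥1193, walk score 90≥60).
S7: dominated by S2 (commute 31≤46, size 1509≥836, walk score 90≥85).
S8: not dominated.
S9: dominated by S1 (commute 37≤57, size 991≥972, walk score 82≥59).
S10: not dominated.
S11: dominated by S2 (commute 31≤56, size 1509≥1387, walk score 90≥41).

S2, S3, S8, S10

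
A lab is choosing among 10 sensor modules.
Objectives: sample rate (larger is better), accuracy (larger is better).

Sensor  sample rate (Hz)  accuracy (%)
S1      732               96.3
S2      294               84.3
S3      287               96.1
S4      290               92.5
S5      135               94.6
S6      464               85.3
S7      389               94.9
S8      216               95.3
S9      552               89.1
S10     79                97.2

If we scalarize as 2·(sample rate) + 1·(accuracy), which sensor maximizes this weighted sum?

S1

S1: 2·732 + 1·96.3 = 1560.3
S2: 2·294 + 1·84.3 = 672.3
S3: 2·287 + 1·96.1 = 670.1
S4: 2·290 + 1·92.5 = 672.5
S5: 2·135 + 1·94.6 = 364.6
S6: 2·464 + 1·85.3 = 1013.3
S7: 2·389 + 1·94.9 = 872.9
S8: 2·216 + 1·95.3 = 527.3
S9: 2·552 + 1·89.1 = 1193.1
S10: 2·79 + 1·97.2 = 255.2
Highest: S1 at 1560.3.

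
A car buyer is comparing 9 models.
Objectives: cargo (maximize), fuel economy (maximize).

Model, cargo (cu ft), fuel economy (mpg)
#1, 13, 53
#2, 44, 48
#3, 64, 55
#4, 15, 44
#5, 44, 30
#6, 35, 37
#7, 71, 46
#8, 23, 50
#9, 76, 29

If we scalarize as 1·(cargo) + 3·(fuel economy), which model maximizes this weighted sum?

#1: 1·13 + 3·53 = 172
#2: 1·44 + 3·48 = 188
#3: 1·64 + 3·55 = 229
#4: 1·15 + 3·44 = 147
#5: 1·44 + 3·30 = 134
#6: 1·35 + 3·37 = 146
#7: 1·71 + 3·46 = 209
#8: 1·23 + 3·50 = 173
#9: 1·76 + 3·29 = 163
Highest: #3 at 229.

#3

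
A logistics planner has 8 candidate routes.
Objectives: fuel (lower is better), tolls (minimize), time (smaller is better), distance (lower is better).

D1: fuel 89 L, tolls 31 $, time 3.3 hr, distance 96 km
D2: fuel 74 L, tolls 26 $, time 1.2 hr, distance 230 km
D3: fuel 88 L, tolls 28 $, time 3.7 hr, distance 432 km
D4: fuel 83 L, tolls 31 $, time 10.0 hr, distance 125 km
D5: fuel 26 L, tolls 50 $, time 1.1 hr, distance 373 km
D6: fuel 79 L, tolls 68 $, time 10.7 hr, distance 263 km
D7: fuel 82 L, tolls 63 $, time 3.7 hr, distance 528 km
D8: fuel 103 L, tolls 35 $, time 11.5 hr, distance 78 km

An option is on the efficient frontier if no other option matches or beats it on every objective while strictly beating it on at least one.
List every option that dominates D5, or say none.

D1: worse on fuel (89 vs 26).
D2: worse on fuel (74 vs 26).
D3: worse on fuel (88 vs 26).
D4: worse on fuel (83 vs 26).
D6: worse on fuel (79 vs 26).
D7: worse on fuel (82 vs 26).
D8: worse on fuel (103 vs 26).
No option dominates D5.

none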